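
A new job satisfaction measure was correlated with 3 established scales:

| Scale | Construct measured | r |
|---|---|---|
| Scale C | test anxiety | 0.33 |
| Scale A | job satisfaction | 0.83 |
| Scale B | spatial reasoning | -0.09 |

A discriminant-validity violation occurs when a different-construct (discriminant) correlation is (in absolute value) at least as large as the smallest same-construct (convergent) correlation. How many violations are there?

Convergent (same construct = job satisfaction): Scale A.
Smallest convergent = 0.83. Discriminant |r|: 0.33, 0.09; count ≥ 0.83 → 0.

0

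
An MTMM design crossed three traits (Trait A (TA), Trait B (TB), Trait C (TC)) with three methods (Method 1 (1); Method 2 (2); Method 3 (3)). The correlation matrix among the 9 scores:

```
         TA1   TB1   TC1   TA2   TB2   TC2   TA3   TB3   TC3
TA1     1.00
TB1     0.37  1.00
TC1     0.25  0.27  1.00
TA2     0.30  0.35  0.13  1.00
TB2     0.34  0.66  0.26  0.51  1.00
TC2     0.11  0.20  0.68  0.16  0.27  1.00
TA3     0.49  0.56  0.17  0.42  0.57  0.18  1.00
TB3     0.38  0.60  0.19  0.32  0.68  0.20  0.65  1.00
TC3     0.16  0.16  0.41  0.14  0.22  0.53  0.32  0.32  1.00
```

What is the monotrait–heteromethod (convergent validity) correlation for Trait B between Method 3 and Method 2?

Same trait (TB), different methods: r(TB3, TB2) = 0.68.

0.68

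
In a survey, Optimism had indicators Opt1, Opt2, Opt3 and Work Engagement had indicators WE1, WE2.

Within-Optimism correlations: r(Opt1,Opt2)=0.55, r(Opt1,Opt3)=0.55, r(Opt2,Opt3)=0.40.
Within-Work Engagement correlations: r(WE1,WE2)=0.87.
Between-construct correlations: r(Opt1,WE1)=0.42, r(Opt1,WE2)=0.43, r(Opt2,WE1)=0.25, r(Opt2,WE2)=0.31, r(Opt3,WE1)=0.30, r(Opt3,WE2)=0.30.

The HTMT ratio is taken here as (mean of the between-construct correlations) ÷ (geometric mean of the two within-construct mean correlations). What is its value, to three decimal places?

0.508

Mean heterotrait r = 2.01/6 = 0.3350.
Mean within-Opt = 1.50/3 = 0.5000; mean within-WE = 0.87/1 = 0.8700.
Geometric mean = √(0.5000 × 0.8700) = 0.6595.
HTMT = 0.3350 / 0.6595 = 0.508.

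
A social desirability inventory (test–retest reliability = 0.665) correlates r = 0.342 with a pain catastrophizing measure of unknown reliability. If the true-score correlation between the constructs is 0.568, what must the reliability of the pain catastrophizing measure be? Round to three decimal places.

0.545

r_true = r_obs / √(r_xx · r_yy) ⇒ 0.568 = 0.342 / √(0.665 · r_yy).
√(0.665 · r_yy) = 0.342 / 0.568 = 0.6021; 0.665 · r_yy = 0.3625; r_yy = 0.3625 / 0.665 ≈ 0.545.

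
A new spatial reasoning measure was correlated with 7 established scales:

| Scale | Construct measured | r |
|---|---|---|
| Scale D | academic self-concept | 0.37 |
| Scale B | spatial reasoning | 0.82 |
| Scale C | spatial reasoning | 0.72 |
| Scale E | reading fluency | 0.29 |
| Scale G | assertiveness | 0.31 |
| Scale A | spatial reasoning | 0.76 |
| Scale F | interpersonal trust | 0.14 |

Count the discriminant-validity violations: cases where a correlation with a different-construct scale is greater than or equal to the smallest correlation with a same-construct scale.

0

Convergent (same construct = spatial reasoning): Scale B, Scale C, Scale A.
Smallest convergent = 0.72. Discriminant values: 0.37, 0.29, 0.31, 0.14; count ≥ 0.72 → 0.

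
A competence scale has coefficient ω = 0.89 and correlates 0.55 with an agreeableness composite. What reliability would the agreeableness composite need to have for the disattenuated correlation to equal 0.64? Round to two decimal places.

0.83

r_true = r_obs / √(r_xx · r_yy) ⇒ 0.64 = 0.55 / √(0.89 · r_yy).
√(0.89 · r_yy) = 0.55 / 0.64 = 0.8594; 0.89 · r_yy = 0.7386; r_yy = 0.7386 / 0.89 ≈ 0.83.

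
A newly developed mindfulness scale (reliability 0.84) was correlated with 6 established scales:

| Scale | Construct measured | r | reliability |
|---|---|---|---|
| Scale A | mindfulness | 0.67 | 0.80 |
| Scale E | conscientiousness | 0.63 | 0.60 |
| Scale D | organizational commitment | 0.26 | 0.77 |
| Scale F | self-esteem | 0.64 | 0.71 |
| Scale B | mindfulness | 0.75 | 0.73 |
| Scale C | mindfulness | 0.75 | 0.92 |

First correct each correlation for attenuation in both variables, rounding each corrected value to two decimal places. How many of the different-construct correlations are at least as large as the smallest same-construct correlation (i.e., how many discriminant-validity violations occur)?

Disattenuated r (r / √(r_scale · r_new)):
  Scale A (conv): 0.67 / √(0.80·0.84) = 0.82
  Scale E (disc): 0.63 / √(0.60·0.84) = 0.89
  Scale D (disc): 0.26 / √(0.77·0.84) = 0.32
  Scale F (disc): 0.64 / √(0.71·0.84) = 0.83
  Scale B (conv): 0.75 / √(0.73·0.84) = 0.96
  Scale C (conv): 0.75 / √(0.92·0.84) = 0.85
Smallest convergent = 0.82. Discriminant values: 0.89, 0.32, 0.83; count ≥ 0.82 → 2.

2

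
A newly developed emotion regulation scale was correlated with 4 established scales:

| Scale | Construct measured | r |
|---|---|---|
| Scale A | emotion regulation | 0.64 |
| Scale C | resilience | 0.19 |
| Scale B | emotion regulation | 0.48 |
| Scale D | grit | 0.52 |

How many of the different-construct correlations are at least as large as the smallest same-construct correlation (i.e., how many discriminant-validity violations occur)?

Convergent (same construct = emotion regulation): Scale A, Scale B.
Smallest convergent = 0.48. Discriminant values: 0.19, 0.52; count ≥ 0.48 → 1.

1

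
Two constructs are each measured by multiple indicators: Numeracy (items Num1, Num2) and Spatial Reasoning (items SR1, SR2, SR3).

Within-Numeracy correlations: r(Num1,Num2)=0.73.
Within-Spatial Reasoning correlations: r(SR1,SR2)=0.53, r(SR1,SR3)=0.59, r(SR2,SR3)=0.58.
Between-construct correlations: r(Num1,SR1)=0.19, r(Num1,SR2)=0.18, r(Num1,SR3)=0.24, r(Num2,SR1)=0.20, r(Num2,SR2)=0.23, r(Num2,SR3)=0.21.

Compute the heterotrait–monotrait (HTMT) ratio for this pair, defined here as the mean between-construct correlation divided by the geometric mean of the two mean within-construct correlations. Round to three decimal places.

0.324

Between-construct mean = 1.25/6 = 0.2083.
Mean within-Num = 0.73/1 = 0.7300; mean within-SR = 1.70/3 = 0.5667.
Geometric mean = √(0.7300 × 0.5667) = 0.6432.
HTMT = 0.2083 / 0.6432 = 0.324.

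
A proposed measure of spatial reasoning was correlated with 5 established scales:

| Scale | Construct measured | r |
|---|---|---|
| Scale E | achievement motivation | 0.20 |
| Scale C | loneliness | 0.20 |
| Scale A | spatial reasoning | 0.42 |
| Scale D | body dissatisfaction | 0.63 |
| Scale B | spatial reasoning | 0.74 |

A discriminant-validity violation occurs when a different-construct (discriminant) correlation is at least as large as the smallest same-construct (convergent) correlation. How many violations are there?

Convergent (same construct = spatial reasoning): Scale A, Scale B.
Smallest convergent = 0.42. Discriminant values: 0.20, 0.20, 0.63; count ≥ 0.42 → 1.

1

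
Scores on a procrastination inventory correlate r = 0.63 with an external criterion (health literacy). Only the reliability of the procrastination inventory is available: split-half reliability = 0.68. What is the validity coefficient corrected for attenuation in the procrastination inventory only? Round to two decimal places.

Single correction: r_c = r_obs / √r_xx = 0.63 / √0.68 = 0.63 / 0.8246 ≈ 0.76.

0.76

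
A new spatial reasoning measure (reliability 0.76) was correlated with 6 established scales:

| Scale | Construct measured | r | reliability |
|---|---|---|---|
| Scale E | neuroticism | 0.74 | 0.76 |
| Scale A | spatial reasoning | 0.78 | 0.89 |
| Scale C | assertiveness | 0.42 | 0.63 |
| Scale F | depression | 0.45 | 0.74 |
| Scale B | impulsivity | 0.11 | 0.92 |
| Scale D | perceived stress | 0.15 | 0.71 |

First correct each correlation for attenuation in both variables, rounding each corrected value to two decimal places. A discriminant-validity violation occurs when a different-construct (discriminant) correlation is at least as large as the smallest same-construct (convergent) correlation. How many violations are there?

1

Disattenuated r (r / √(r_scale · r_new)):
  Scale E (disc): 0.74 / √(0.76·0.76) = 0.97
  Scale A (conv): 0.78 / √(0.89·0.76) = 0.95
  Scale C (disc): 0.42 / √(0.63·0.76) = 0.61
  Scale F (disc): 0.45 / √(0.74·0.76) = 0.60
  Scale B (disc): 0.11 / √(0.92·0.76) = 0.13
  Scale D (disc): 0.15 / √(0.71·0.76) = 0.20
Smallest convergent = 0.95. Discriminant values: 0.97, 0.61, 0.60, 0.13, 0.20; count ≥ 0.95 → 1.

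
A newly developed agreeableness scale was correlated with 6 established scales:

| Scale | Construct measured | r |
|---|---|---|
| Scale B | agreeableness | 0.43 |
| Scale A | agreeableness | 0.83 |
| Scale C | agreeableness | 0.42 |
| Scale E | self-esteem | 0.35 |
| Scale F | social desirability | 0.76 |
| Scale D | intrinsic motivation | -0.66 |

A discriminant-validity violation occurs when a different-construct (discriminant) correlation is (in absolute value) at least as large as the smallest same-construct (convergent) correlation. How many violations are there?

Convergent (same construct = agreeableness): Scale B, Scale A, Scale C.
Smallest convergent = 0.42. Discriminant |r|: 0.35, 0.76, 0.66; count ≥ 0.42 → 2.

2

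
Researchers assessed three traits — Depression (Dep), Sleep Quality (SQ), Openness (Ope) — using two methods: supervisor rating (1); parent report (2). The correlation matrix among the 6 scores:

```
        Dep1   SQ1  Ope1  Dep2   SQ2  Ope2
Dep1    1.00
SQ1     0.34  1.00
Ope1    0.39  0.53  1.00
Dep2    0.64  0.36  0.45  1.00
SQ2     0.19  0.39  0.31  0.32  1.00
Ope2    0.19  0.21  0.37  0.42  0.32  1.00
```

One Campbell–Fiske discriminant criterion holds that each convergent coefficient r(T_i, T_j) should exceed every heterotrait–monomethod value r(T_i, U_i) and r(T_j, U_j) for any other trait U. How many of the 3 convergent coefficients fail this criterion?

Each convergent coefficient versus the relevant comparison correlations:
Dep (methods 1·2): 0.64 vs {0.34, 0.32, 0.39, 0.42} → pass.
SQ (methods 1·2): 0.39 vs {0.34, 0.32, 0.53, 0.32} → fail.
Ope (methods 1·2): 0.37 vs {0.39, 0.42, 0.53, 0.32} → fail.
2 of 3 fail.

2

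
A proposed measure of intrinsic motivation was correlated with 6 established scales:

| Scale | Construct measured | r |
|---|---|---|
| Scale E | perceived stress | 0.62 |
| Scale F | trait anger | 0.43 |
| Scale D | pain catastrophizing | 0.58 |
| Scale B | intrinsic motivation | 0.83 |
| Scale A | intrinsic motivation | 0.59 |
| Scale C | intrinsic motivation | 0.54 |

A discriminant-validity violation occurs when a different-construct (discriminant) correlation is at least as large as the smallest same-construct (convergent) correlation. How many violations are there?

Convergent (same construct = intrinsic motivation): Scale B, Scale A, Scale C.
Smallest convergent = 0.54. Discriminant values: 0.62, 0.43, 0.58; count ≥ 0.54 → 2.

2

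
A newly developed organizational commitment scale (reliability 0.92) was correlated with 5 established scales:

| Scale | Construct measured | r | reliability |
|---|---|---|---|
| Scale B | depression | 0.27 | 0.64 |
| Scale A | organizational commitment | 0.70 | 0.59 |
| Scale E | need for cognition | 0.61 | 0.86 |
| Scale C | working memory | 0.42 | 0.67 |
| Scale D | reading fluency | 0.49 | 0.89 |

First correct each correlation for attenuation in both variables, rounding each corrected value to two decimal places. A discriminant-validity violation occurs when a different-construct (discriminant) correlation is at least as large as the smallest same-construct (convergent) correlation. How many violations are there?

0

Disattenuated r (r / √(r_scale · r_new)):
  Scale B (disc): 0.27 / √(0.64·0.92) = 0.35
  Scale A (conv): 0.70 / √(0.59·0.92) = 0.95
  Scale E (disc): 0.61 / √(0.86·0.92) = 0.69
  Scale C (disc): 0.42 / √(0.67·0.92) = 0.53
  Scale D (disc): 0.49 / √(0.89·0.92) = 0.54
Smallest convergent = 0.95. Discriminant values: 0.35, 0.69, 0.53, 0.54; count ≥ 0.95 → 0.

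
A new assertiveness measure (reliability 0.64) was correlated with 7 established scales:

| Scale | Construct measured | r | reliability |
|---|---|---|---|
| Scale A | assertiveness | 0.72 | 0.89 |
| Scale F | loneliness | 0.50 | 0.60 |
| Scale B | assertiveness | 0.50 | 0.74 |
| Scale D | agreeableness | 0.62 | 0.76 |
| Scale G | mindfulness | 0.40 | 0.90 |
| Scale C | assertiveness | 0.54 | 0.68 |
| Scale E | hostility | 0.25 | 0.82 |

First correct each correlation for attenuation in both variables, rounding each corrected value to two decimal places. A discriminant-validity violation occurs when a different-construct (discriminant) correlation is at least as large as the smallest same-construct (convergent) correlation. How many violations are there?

2

Disattenuated r (r / √(r_scale · r_new)):
  Scale A (conv): 0.72 / √(0.89·0.64) = 0.95
  Scale F (disc): 0.50 / √(0.60·0.64) = 0.81
  Scale B (conv): 0.50 / √(0.74·0.64) = 0.73
  Scale D (disc): 0.62 / √(0.76·0.64) = 0.89
  Scale G (disc): 0.40 / √(0.90·0.64) = 0.53
  Scale C (conv): 0.54 / √(0.68·0.64) = 0.82
  Scale E (disc): 0.25 / √(0.82·0.64) = 0.35
Smallest convergent = 0.73. Discriminant values: 0.81, 0.89, 0.53, 0.35; count ≥ 0.73 → 2.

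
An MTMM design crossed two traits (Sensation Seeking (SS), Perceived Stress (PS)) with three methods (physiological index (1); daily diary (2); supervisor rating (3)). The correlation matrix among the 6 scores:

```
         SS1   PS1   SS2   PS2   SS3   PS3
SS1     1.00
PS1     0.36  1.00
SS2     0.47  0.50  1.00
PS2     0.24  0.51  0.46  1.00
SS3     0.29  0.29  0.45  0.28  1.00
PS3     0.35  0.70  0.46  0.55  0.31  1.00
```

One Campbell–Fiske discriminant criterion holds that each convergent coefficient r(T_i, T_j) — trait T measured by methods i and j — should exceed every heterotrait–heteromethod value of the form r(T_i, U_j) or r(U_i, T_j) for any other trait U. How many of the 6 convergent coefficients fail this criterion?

3

Each convergent coefficient versus the relevant comparison correlations:
SS (methods 1·2): 0.47 vs {0.24, 0.50} → fail.
SS (methods 1·3): 0.29 vs {0.35, 0.29} → fail.
SS (methods 2·3): 0.45 vs {0.46, 0.28} → fail.
PS (methods 1·2): 0.51 vs {0.50, 0.24} → pass.
PS (methods 1·3): 0.70 vs {0.29, 0.35} → pass.
PS (methods 2·3): 0.55 vs {0.28, 0.46} → pass.
3 of 6 fail.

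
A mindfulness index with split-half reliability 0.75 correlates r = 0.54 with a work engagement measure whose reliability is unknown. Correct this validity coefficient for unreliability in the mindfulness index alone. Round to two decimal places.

0.62

Single correction: r_c = r_obs / √r_xx = 0.54 / √0.75 = 0.54 / 0.8660 ≈ 0.62.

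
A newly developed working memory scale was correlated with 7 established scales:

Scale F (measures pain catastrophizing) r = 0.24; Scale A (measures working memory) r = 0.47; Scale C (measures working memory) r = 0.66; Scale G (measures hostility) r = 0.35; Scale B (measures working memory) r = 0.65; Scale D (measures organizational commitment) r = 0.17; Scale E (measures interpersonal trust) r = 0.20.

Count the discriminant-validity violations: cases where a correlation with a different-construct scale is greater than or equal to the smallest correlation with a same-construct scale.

Convergent (same construct = working memory): Scale A, Scale C, Scale B.
Smallest convergent = 0.47. Discriminant values: 0.24, 0.35, 0.17, 0.20; count ≥ 0.47 → 0.

0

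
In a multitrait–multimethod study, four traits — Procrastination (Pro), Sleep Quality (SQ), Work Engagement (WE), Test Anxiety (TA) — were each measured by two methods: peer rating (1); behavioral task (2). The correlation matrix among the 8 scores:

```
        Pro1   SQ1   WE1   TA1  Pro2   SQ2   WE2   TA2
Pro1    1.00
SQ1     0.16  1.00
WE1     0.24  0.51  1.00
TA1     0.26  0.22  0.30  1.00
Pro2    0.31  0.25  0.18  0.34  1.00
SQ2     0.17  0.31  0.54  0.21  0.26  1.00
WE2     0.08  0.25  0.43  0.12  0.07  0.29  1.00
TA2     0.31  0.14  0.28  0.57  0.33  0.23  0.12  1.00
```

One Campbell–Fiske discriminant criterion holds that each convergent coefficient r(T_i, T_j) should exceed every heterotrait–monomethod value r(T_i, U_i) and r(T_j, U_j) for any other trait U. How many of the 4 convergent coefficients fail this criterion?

Each convergent coefficient versus the relevant comparison correlations:
Pro (methods 1·2): 0.31 vs {0.16, 0.26, 0.24, 0.07, 0.26, 0.33} → fail.
SQ (methods 1·2): 0.31 vs {0.16, 0.26, 0.51, 0.29, 0.22, 0.23} → fail.
WE (methods 1·2): 0.43 vs {0.24, 0.07, 0.51, 0.29, 0.30, 0.12} → fail.
TA (methods 1·2): 0.57 vs {0.26, 0.33, 0.22, 0.23, 0.30, 0.12} → pass.
3 of 4 fail.

3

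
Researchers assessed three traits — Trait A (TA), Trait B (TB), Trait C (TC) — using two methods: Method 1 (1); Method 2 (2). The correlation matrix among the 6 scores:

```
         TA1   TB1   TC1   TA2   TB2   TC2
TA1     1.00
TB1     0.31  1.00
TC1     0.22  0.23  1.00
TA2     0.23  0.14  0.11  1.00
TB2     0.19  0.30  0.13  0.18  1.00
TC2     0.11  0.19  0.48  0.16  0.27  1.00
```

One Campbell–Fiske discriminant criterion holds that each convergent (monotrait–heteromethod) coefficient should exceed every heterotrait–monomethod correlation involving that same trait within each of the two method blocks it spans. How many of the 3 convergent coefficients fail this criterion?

2

Each convergent coefficient versus the relevant comparison correlations:
TA (methods 1·2): 0.23 vs {0.31, 0.18, 0.22, 0.16} → fail.
TB (methods 1·2): 0.30 vs {0.31, 0.18, 0.23, 0.27} → fail.
TC (methods 1·2): 0.48 vs {0.22, 0.16, 0.23, 0.27} → pass.
2 of 3 fail.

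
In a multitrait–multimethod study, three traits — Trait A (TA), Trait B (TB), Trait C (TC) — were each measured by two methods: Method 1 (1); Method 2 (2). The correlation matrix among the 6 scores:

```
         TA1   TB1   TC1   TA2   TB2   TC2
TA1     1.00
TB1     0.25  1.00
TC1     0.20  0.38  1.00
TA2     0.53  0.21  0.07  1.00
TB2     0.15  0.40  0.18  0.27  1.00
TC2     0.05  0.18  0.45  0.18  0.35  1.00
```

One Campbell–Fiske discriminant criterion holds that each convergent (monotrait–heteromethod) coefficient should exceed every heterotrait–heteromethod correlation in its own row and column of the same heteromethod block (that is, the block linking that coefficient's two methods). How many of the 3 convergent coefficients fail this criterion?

Convergent coefficients and their comparison sets:
TA (methods 1·2): 0.53 vs {0.15, 0.21, 0.05, 0.07} → pass.
TB (methods 1·2): 0.40 vs {0.21, 0.15, 0.18, 0.18} → pass.
TC (methods 1·2): 0.45 vs {0.07, 0.05, 0.18, 0.18} → pass.
0 of 3 fail.

0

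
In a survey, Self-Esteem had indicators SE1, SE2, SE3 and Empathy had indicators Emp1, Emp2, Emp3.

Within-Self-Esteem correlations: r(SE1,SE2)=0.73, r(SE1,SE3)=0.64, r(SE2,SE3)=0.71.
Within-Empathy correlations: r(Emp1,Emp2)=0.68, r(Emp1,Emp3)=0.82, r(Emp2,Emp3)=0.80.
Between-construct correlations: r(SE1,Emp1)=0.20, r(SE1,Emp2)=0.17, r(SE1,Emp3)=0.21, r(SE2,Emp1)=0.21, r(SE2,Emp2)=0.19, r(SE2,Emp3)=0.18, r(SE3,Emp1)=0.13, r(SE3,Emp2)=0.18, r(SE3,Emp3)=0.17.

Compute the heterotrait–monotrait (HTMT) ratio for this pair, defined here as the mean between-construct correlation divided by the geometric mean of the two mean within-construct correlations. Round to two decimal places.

0.25

Between-construct mean = 1.64/9 = 0.1822.
Mean within-SE = 2.08/3 = 0.6933; mean within-Emp = 2.30/3 = 0.7667.
Geometric mean = √(0.6933 × 0.7667) = 0.7291.
HTMT = 0.1822 / 0.7291 = 0.25.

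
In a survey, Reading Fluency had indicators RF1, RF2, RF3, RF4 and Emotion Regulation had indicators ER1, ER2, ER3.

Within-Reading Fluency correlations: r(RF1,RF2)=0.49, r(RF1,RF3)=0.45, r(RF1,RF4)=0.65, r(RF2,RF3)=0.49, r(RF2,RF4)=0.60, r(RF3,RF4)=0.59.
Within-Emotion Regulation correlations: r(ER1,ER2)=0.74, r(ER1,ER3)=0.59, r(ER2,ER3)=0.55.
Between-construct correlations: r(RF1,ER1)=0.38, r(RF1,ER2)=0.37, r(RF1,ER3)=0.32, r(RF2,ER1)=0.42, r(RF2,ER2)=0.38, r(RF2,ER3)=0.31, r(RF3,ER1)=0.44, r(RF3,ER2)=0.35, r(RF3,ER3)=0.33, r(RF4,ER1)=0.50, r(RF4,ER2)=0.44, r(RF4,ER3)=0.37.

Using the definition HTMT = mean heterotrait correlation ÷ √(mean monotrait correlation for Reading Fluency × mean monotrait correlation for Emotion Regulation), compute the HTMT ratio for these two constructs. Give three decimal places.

Mean between = 4.61/12 = 0.3842.
Mean within-RF = 3.27/6 = 0.5450; mean within-ER = 1.88/3 = 0.6267.
Geometric mean = √(0.5450 × 0.6267) = 0.5844.
HTMT = 0.3842 / 0.5844 = 0.657.

0.657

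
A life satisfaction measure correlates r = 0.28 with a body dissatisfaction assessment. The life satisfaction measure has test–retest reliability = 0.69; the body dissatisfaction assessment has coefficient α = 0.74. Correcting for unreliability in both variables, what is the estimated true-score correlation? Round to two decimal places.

r_true = r_obs / √(r_xx · r_yy) = 0.28 / √(0.69 × 0.74) = 0.28 / √0.5106 = 0.28 / 0.7146 ≈ 0.39.

0.39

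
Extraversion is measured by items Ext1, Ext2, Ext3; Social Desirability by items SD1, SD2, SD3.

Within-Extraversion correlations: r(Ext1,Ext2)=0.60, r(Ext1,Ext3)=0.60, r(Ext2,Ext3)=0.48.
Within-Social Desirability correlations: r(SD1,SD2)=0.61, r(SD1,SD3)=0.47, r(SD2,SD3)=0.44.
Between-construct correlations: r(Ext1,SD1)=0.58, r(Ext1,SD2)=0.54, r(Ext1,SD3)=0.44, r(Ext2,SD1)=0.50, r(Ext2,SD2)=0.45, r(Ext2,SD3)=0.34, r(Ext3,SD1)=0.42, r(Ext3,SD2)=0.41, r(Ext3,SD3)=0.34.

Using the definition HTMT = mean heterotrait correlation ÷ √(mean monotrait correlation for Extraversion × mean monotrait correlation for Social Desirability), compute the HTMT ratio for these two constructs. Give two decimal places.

Mean heterotrait r = 4.02/9 = 0.4467.
Mean within-Ext = 1.68/3 = 0.5600; mean within-SD = 1.52/3 = 0.5067.
Geometric mean = √(0.5600 × 0.5067) = 0.5327.
HTMT = 0.4467 / 0.5327 = 0.84.

0.84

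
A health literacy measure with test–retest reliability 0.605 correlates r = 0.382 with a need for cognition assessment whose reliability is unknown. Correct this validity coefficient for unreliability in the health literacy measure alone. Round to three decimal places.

Single correction: r_c = r_obs / √r_xx = 0.382 / √0.605 = 0.382 / 0.7778 ≈ 0.491.

0.491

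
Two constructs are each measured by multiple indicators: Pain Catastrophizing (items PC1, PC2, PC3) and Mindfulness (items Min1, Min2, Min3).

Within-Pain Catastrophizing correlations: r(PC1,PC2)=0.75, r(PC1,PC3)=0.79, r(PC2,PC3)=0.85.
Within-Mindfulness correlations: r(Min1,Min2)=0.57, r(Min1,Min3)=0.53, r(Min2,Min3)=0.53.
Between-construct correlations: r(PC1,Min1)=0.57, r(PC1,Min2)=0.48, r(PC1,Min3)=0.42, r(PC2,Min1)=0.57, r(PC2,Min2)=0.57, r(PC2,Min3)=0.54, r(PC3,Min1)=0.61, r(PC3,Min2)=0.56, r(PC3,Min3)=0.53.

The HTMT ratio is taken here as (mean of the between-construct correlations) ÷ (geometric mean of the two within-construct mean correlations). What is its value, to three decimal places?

0.819

Mean between = 4.85/9 = 0.5389.
Mean within-PC = 2.39/3 = 0.7967; mean within-Min = 1.63/3 = 0.5433.
Geometric mean = √(0.7967 × 0.5433) = 0.6579.
HTMT = 0.5389 / 0.6579 = 0.819.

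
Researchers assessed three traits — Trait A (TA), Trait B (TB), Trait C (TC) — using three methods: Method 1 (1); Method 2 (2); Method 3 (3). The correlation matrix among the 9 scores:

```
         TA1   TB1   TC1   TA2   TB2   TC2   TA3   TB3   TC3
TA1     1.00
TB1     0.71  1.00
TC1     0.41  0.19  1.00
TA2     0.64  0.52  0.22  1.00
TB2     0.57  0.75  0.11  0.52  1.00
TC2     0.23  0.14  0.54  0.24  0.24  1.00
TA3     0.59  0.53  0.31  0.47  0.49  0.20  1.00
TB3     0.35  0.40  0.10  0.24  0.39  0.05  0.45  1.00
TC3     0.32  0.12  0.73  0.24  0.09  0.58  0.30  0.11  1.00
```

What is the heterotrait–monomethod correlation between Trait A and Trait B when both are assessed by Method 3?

0.45

Different traits, same method: r(TA3, TB3) = 0.45.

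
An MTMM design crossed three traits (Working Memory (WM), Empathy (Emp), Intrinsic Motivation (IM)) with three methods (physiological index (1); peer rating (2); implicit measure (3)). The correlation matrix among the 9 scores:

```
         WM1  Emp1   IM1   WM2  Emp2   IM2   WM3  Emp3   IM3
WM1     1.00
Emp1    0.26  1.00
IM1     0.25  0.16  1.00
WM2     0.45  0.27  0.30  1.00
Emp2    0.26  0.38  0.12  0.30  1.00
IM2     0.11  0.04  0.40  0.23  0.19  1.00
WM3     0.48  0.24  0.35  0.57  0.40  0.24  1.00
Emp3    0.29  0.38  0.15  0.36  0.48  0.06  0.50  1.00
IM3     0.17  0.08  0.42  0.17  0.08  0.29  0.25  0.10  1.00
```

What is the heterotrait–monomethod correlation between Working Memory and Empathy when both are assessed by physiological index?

Different traits, same method: r(WM1, Emp1) = 0.26.

0.26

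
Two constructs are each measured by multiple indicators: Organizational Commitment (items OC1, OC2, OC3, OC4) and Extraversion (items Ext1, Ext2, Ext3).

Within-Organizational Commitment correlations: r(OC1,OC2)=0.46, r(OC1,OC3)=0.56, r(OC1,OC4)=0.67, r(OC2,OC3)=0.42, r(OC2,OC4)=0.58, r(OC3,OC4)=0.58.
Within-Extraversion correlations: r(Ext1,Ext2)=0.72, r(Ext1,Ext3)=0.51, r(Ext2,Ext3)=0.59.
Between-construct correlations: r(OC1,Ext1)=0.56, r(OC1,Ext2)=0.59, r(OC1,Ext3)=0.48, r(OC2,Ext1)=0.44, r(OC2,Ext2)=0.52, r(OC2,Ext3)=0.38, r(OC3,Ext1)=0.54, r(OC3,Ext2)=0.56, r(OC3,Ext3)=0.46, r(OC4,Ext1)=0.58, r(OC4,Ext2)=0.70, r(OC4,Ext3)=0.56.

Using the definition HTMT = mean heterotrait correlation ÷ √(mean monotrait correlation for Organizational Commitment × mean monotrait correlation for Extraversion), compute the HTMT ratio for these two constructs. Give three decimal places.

Mean heterotrait r = 6.37/12 = 0.5308.
Mean within-OC = 3.27/6 = 0.5450; mean within-Ext = 1.82/3 = 0.6067.
Geometric mean = √(0.5450 × 0.6067) = 0.5750.
HTMT = 0.5308 / 0.5750 = 0.923.

0.923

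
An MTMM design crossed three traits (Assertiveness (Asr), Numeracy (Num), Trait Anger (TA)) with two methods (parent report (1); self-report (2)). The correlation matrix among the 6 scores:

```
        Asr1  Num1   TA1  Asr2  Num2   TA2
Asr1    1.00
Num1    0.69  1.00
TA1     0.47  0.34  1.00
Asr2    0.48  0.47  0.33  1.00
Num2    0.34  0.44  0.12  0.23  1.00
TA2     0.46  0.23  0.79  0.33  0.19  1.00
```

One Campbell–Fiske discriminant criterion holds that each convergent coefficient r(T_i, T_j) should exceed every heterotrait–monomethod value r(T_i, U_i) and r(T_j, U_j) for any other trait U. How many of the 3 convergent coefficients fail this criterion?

Checking each validity diagonal entry against its comparison values:
Asr (methods 1·2): 0.48 vs {0.69, 0.23, 0.47, 0.33} → fail.
Num (methods 1·2): 0.44 vs {0.69, 0.23, 0.34, 0.19} → fail.
TA (methods 1·2): 0.79 vs {0.47, 0.33, 0.34, 0.19} → pass.
2 of 3 fail.

2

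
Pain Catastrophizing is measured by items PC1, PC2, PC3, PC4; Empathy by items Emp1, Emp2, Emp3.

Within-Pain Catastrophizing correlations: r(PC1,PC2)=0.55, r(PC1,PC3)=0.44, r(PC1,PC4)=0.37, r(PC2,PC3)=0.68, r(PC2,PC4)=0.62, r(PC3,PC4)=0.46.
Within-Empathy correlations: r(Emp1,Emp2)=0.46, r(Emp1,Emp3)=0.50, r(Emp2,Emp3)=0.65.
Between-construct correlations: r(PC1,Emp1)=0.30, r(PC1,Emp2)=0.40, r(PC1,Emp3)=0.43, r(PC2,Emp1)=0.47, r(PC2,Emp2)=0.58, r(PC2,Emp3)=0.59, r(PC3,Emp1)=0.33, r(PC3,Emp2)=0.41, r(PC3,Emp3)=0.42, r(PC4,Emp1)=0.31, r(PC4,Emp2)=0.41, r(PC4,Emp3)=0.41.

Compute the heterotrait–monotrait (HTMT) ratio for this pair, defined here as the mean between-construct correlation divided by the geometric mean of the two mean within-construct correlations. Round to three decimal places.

Between-construct mean = 5.06/12 = 0.4217.
Mean within-PC = 3.12/6 = 0.5200; mean within-Emp = 1.61/3 = 0.5367.
Geometric mean = √(0.5200 × 0.5367) = 0.5283.
HTMT = 0.4217 / 0.5283 = 0.798.

0.798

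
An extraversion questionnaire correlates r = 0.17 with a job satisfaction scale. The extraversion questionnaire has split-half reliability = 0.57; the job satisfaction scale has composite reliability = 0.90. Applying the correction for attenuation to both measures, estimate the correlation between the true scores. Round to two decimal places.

0.24

r_true = r_obs / √(r_xx · r_yy) = 0.17 / √(0.57 × 0.90) = 0.17 / √0.5130 = 0.17 / 0.7162 ≈ 0.24.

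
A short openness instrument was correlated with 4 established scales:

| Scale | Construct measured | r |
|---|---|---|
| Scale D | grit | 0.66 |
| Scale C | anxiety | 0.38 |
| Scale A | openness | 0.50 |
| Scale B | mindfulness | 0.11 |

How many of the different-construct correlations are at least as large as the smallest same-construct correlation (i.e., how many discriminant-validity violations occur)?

1

Convergent (same construct = openness): Scale A.
Smallest convergent = 0.50. Discriminant values: 0.66, 0.38, 0.11; count ≥ 0.50 → 1.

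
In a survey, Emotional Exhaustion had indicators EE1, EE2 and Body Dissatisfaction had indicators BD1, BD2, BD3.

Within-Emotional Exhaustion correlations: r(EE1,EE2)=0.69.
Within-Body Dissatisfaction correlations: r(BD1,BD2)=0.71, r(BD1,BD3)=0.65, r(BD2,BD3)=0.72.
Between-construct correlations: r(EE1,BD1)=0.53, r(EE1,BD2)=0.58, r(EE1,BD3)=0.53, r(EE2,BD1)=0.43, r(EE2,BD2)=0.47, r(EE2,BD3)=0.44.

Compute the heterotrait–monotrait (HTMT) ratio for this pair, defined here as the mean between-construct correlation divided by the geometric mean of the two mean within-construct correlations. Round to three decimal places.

Between-construct mean = 2.98/6 = 0.4967.
Mean within-EE = 0.69/1 = 0.6900; mean within-BD = 2.08/3 = 0.6933.
Geometric mean = √(0.6900 × 0.6933) = 0.6916.
HTMT = 0.4967 / 0.6916 = 0.718.

0.718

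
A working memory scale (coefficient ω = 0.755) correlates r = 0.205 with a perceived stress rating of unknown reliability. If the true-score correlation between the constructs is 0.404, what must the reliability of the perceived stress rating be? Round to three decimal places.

r_true = r_obs / √(r_xx · r_yy) ⇒ 0.404 = 0.205 / √(0.755 · r_yy).
√(0.755 · r_yy) = 0.205 / 0.404 = 0.5074; 0.755 · r_yy = 0.2575; r_yy = 0.2575 / 0.755 ≈ 0.341.

0.341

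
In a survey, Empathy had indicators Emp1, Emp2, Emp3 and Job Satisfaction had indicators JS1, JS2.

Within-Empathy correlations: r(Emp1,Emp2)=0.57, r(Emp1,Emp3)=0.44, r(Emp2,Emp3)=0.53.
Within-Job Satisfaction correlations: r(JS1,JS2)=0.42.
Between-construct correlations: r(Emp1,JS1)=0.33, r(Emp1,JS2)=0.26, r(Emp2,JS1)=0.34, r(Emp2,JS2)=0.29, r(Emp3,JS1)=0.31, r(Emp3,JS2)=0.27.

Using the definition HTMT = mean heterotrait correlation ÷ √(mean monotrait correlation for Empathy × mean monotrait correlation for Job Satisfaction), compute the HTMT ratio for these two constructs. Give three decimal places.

0.646

Mean between = 1.80/6 = 0.3000.
Mean within-Emp = 1.54/3 = 0.5133; mean within-JS = 0.42/1 = 0.4200.
Geometric mean = √(0.5133 × 0.4200) = 0.4643.
HTMT = 0.3000 / 0.4643 = 0.646.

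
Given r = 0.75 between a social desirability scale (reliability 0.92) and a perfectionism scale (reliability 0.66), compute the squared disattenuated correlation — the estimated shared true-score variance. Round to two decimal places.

0.93

Disattenuated r = 0.75 / √(0.92 × 0.66) = 0.75 / 0.7792 = 0.9625.
Shared true-score variance = 0.9625² = 0.9264 ≈ 0.93.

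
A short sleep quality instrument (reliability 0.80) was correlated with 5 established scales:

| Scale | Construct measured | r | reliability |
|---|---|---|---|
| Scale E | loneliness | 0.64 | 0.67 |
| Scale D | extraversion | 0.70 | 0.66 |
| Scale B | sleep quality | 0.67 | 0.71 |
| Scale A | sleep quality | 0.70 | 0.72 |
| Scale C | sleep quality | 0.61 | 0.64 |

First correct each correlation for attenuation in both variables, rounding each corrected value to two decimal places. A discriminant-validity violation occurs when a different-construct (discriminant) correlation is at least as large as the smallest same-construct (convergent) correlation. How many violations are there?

2

Disattenuated r (r / √(r_scale · r_new)):
  Scale E (disc): 0.64 / √(0.67·0.80) = 0.87
  Scale D (disc): 0.70 / √(0.66·0.80) = 0.96
  Scale B (conv): 0.67 / √(0.71·0.80) = 0.89
  Scale A (conv): 0.70 / √(0.72·0.80) = 0.92
  Scale C (conv): 0.61 / √(0.64·0.80) = 0.85
Smallest convergent = 0.85. Discriminant values: 0.87, 0.96; count ≥ 0.85 → 2.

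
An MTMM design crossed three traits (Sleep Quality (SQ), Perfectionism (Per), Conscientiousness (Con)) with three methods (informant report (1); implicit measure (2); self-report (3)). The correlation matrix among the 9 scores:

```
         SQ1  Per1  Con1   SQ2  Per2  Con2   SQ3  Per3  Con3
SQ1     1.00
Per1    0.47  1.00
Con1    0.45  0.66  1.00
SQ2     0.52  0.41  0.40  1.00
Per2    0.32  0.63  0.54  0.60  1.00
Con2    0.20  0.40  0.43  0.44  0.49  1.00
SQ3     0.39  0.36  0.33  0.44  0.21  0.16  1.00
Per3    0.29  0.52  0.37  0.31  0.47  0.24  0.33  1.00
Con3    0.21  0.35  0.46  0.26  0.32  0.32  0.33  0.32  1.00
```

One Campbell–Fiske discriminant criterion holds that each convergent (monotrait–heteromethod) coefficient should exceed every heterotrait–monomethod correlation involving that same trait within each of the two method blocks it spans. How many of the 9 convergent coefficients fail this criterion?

9

Checking each validity diagonal entry against its comparison values:
SQ (methods 1·2): 0.52 vs {0.47, 0.60, 0.45, 0.44} → fail.
SQ (methods 1·3): 0.39 vs {0.47, 0.33, 0.45, 0.33} → fail.
SQ (methods 2·3): 0.44 vs {0.60, 0.33, 0.44, 0.33} → fail.
Per (methods 1·2): 0.63 vs {0.47, 0.60, 0.66, 0.49} → fail.
Per (methods 1·3): 0.52 vs {0.47, 0.33, 0.66, 0.32} → fail.
Per (methods 2·3): 0.47 vs {0.60, 0.33, 0.49, 0.32} → fail.
Con (methods 1·2): 0.43 vs {0.45, 0.44, 0.66, 0.49} → fail.
Con (methods 1·3): 0.46 vs {0.45, 0.33, 0.66, 0.32} → fail.
Con (methods 2·3): 0.32 vs {0.44, 0.33, 0.49, 0.32} → fail.
9 of 9 fail.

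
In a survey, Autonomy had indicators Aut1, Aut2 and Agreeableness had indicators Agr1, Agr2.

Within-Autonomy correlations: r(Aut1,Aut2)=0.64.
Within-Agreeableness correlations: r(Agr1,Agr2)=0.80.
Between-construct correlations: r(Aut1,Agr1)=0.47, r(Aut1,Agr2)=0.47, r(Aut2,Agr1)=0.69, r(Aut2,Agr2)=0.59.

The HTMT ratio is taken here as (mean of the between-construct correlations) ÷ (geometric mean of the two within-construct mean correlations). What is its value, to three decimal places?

0.776

Mean heterotrait r = 2.22/4 = 0.5550.
Mean within-Aut = 0.64/1 = 0.6400; mean within-Agr = 0.80/1 = 0.8000.
Geometric mean = √(0.6400 × 0.8000) = 0.7155.
HTMT = 0.5550 / 0.7155 = 0.776.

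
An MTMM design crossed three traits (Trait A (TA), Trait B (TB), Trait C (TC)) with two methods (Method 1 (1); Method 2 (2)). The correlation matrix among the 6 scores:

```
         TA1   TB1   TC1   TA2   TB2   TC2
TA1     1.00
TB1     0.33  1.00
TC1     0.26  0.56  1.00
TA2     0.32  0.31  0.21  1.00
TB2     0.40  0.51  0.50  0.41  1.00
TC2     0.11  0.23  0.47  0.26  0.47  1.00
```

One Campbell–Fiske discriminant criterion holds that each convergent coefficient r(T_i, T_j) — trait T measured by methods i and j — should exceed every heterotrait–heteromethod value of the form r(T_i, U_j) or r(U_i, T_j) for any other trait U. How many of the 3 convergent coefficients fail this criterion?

Convergent coefficients and their comparison sets:
TA (methods 1·2): 0.32 vs {0.40, 0.31, 0.11, 0.21} → fail.
TB (methods 1·2): 0.51 vs {0.31, 0.40, 0.23, 0.50} → pass.
TC (methods 1·2): 0.47 vs {0.21, 0.11, 0.50, 0.23} → fail.
2 of 3 fail.

2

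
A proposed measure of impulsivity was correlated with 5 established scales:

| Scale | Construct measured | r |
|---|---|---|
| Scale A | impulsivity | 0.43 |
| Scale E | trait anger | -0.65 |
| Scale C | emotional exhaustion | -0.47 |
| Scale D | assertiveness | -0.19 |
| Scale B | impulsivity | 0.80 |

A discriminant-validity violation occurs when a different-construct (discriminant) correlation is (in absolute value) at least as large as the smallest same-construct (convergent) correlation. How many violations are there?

2

Convergent (same construct = impulsivity): Scale A, Scale B.
Smallest convergent = 0.43. Discriminant |r|: 0.65, 0.47, 0.19; count ≥ 0.43 → 2.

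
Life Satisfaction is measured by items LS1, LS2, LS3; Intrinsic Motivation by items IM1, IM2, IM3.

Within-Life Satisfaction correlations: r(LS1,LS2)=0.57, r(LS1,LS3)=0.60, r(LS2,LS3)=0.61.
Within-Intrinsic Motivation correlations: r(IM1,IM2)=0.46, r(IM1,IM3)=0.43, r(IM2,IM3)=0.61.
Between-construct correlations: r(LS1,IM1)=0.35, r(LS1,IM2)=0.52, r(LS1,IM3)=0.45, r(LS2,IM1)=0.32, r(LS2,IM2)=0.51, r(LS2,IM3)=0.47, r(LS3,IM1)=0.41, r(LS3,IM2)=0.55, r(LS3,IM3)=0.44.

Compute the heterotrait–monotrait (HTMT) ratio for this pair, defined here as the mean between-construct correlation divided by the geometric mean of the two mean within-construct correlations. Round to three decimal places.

Mean between = 4.02/9 = 0.4467.
Mean within-LS = 1.78/3 = 0.5933; mean within-IM = 1.50/3 = 0.5000.
Geometric mean = √(0.5933 × 0.5000) = 0.5447.
HTMT = 0.4467 / 0.5447 = 0.820.

0.820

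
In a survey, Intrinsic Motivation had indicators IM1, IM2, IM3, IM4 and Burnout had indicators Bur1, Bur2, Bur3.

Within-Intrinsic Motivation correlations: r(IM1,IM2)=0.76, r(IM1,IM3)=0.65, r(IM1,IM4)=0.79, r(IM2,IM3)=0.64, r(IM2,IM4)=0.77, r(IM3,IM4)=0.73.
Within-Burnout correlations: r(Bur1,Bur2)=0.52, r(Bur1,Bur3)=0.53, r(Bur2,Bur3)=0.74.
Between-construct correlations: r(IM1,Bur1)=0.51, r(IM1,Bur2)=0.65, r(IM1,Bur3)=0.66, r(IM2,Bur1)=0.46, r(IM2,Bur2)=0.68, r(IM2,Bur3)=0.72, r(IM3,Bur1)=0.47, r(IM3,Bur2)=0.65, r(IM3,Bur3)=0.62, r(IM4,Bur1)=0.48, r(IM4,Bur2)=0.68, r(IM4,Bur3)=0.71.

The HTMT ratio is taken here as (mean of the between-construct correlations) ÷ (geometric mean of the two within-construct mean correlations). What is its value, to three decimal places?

Mean between = 7.29/12 = 0.6075.
Mean within-IM = 4.34/6 = 0.7233; mean within-Bur = 1.79/3 = 0.5967.
Geometric mean = √(0.7233 × 0.5967) = 0.6570.
HTMT = 0.6075 / 0.6570 = 0.925.

0.925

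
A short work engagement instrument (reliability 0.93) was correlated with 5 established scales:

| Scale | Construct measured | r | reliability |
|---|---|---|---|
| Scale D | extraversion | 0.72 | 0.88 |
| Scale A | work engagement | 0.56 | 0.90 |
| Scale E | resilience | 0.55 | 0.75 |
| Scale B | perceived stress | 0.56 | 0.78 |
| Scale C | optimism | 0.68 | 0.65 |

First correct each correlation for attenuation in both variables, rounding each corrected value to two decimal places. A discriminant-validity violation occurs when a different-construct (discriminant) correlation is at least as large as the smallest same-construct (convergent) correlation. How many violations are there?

Disattenuated r (r / √(r_scale · r_new)):
  Scale D (disc): 0.72 / √(0.88·0.93) = 0.80
  Scale A (conv): 0.56 / √(0.90·0.93) = 0.61
  Scale E (disc): 0.55 / √(0.75·0.93) = 0.66
  Scale B (disc): 0.56 / √(0.78·0.93) = 0.66
  Scale C (disc): 0.68 / √(0.65·0.93) = 0.87
Smallest convergent = 0.61. Discriminant values: 0.80, 0.66, 0.66, 0.87; count ≥ 0.61 → 4.

4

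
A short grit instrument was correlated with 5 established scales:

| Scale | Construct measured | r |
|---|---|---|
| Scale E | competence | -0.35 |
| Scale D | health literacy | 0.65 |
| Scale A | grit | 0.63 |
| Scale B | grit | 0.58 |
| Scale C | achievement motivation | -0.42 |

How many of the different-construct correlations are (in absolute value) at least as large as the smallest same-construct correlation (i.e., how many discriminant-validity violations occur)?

Convergent (same construct = grit): Scale A, Scale B.
Smallest convergent = 0.58. Discriminant |r|: 0.35, 0.65, 0.42; count ≥ 0.58 → 1.

1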